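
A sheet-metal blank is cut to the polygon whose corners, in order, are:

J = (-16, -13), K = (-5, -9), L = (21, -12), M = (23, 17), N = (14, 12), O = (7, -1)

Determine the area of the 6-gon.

Apply the shoelace formula: 2A = Σ (x_i·y_{i+1} − x_{i+1}·y_i), indices taken mod 6.
J→K: (-16)(-9) − (-5)(-13) = 79
K→L: (-5)(-12) − (21)(-9) = 249
L→M: (21)(17) − (23)(-12) = 633
M→N: (23)(12) − (14)(17) = 38
N→O: (14)(-1) − (7)(12) = -98
O→J: (7)(-13) − (-16)(-1) = -107
Σ = 794
Area = |Σ|/2 = 397.

397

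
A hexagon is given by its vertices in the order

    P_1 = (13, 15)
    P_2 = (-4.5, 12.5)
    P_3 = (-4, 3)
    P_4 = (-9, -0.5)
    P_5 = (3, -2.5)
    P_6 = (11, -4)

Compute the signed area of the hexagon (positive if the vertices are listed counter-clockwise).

276

P_1→P_2: (13)(12.5) − (-4.5)(15) = 230
P_2→P_3: (-4.5)(3) − (-4)(12.5) = 36.5
P_3→P_4: (-4)(-0.5) − (-9)(3) = 29
P_4→P_5: (-9)(-2.5) − (3)(-0.5) = 24
P_5→P_6: (3)(-4) − (11)(-2.5) = 15.5
P_6→P_1: (11)(15) − (13)(-4) = 217
Σ = 552
Signed area = Σ/2 = 276 (positive ⇒ counter-clockwise traversal).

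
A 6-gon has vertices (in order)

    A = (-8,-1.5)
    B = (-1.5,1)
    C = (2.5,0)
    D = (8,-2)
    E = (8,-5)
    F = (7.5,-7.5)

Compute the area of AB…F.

67.75

A→B: (-8)(1) − (-1.5)(-1.5) = -10.25
B→C: (-1.5)(0) − (2.5)(1) = -2.5
C→D: (2.5)(-2) − (8)(0) = -5
D→E: (8)(-5) − (8)(-2) = -24
E→F: (8)(-7.5) − (7.5)(-5) = -22.5
F→A: (7.5)(-1.5) − (-8)(-7.5) = -71.25
Σ = -135.5
Area = |Σ|/2 = 67.75.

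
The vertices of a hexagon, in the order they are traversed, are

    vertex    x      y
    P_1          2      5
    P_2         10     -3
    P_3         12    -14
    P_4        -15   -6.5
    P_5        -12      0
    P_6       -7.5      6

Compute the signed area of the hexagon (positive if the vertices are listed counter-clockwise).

-323.75

Σ = (-56) + (-104) + (-288) + (-78) + (-72) + (-49.5) = -647.5
Signed area = Σ/2 = -323.75 (negative ⇒ clockwise traversal).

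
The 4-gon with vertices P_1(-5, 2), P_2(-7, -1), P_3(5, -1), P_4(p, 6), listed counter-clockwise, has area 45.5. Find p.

The doubled signed area Σ (x_i y_{i+1} − x_{i+1} y_i) is linear in p.
With p=0 it equals 91; the coefficient of p is 3 (from the two edges through P_4).
So 3·p + 91 = 2·45.5 = 91 ⇒ p = 0.

0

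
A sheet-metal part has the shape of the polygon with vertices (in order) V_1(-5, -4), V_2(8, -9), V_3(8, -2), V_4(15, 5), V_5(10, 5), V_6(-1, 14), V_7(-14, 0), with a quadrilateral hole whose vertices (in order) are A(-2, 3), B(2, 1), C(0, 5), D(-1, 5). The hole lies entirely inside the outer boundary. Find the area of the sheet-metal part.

305.5

Outer boundary:
Σ = (77) + (56) + (70) + (25) + (145) + (196) + (56) = 625
Area = |Σ|/2 = 312.5.
Hole:
Apply the shoelace (surveyor's) formula: 2A = Σ (x_i·y_{i+1} − x_{i+1}·y_i), indices taken mod 4.
Cross-terms: -8, 10, 5, 7  ⇒  Σ = 14
Area = |Σ|/2 = 7.
Net area = 312.5 − 7 = 305.5.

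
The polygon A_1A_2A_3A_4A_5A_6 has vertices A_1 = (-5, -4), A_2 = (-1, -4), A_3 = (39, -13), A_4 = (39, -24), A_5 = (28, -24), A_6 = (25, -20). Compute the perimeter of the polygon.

|A_1A_2| = √((4)² + (0)²) = √16 = 4
|A_2A_3| = √((40)² + (-9)²) = √1681 = 41
|A_3A_4| = √((0)² + (-11)²) = √121 = 11
|A_4A_5| = √((-11)² + (0)²) = √121 = 11
|A_5A_6| = √((-3)² + (4)²) = √25 = 5
|A_6A_1| = √((-30)² + (16)²) = √1156 = 34
Perimeter = 4 + 41 + 11 + 11 + 5 + 34 = 106.

106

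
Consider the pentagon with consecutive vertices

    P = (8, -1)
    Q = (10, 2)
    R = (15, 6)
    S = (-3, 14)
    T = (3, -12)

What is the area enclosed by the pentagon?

Σ = (26) + (30) + (228) + (-6) + (93) = 371
Area = |Σ|/2 = 185.5.

185.5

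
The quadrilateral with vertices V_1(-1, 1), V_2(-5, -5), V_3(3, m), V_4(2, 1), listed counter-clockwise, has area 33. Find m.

-5

The doubled signed area Σ (x_i y_{i+1} − x_{i+1} y_i) is linear in m.
With m=0 it equals 31; the coefficient of m is -7 (from the two edges through V_3).
So -7·m + 31 = 2·33 = 66 ⇒ m = -5.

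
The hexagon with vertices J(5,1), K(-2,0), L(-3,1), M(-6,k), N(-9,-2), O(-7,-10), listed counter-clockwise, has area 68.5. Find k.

0

Write out the shoelace sum; only the two edges meeting at M involve k:
2·Area = [((-3)·k − (-6)·1) + ((-6)·(-2) − (-9)·k)] + 119
       = 6·k + 137 = 137
⇒ k = 0.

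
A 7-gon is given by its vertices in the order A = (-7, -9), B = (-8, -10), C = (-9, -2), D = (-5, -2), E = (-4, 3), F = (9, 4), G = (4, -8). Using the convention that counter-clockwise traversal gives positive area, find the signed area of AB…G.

-157

A→B: (-7)(-10) − (-8)(-9) = -2
B→C: (-8)(-2) − (-9)(-10) = -74
C→D: (-9)(-2) − (-5)(-2) = 8
D→E: (-5)(3) − (-4)(-2) = -23
E→F: (-4)(4) − (9)(3) = -43
F→G: (9)(-8) − (4)(4) = -88
G→A: (4)(-9) − (-7)(-8) = -92
Σ = -314
Signed area = Σ/2 = -157 (negative ⇒ clockwise traversal).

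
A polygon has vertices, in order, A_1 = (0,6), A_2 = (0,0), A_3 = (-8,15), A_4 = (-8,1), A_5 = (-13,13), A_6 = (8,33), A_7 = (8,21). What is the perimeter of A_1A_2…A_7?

108

|A_1A_2| = √((0)² + (-6)²) = √36 = 6
|A_2A_3| = √((-8)² + (15)²) = √289 = 17
|A_3A_4| = √((0)² + (-14)²) = √196 = 14
|A_4A_5| = √((-5)² + (12)²) = √169 = 13
|A_5A_6| = √((21)² + (20)²) = √841 = 29
|A_6A_7| = √((0)² + (-12)²) = √144 = 12
|A_7A_1| = √((-8)² + (-15)²) = √289 = 17
Perimeter = 6 + 17 + 14 + 13 + 29 + 12 + 17 = 108.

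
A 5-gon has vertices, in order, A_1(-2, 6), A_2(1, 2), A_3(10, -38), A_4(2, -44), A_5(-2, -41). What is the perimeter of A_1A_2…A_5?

108

|A_1A_2| = √((3)² + (-4)²) = √25 = 5
|A_2A_3| = √((9)² + (-40)²) = √1681 = 41
|A_3A_4| = √((-8)² + (-6)²) = √100 = 10
|A_4A_5| = √((-4)² + (3)²) = √25 = 5
|A_5A_1| = √((0)² + (47)²) = √2209 = 47
Perimeter = 5 + 41 + 10 + 5 + 47 = 108.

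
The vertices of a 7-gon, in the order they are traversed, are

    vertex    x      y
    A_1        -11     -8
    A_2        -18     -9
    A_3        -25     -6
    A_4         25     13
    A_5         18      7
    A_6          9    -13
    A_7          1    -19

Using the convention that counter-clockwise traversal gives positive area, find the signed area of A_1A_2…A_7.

Apply Gauss's area formula: 2A = Σ (x_i·y_{i+1} − x_{i+1}·y_i), indices taken mod 7.
Σ = (-45) + (-117) + (-175) + (-59) + (-297) + (-158) + (-217) = -1068
Signed area = Σ/2 = -534 (negative ⇒ clockwise traversal).

-534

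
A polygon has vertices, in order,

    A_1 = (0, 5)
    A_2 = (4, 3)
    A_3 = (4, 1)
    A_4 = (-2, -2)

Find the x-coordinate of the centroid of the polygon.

34/33

Apply the surveyor's formula. First the cross-terms c_i = x_i·y_{i+1} − x_{i+1}·y_i:
  -20, -8, -6, -10  ⇒  2A = -44, A = -22.
Then Σ (x_i + x_{i+1})·c_i = -136, so x̄ = -136 / (6·(-22)) = 34/33.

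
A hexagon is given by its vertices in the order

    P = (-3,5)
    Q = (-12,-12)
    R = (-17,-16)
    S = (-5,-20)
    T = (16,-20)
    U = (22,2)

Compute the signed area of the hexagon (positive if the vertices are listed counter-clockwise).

676

Apply the surveyor's formula: 2A = Σ (x_i·y_{i+1} − x_{i+1}·y_i), indices taken mod 6.
Σ = (96) + (-12) + (260) + (420) + (472) + (116) = 1352
Signed area = Σ/2 = 676 (positive ⇒ counter-clockwise traversal).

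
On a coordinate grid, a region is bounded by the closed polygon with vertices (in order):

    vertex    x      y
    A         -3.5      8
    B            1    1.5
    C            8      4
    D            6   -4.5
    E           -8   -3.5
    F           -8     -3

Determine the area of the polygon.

Σ = (-13.25) + (-8) + (-60) + (-57) + (-4) + (-74.5) = -216.75
Area = |Σ|/2 = 108.375.

108.375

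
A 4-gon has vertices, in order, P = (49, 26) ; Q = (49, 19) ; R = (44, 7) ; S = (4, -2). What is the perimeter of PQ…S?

114

|PQ| = √((0)² + (-7)²) = √49 = 7
|QR| = √((-5)² + (-12)²) = √169 = 13
|RS| = √((-40)² + (-9)²) = √1681 = 41
|SP| = √((45)² + (28)²) = √2809 = 53
Perimeter = 7 + 13 + 41 + 53 = 114.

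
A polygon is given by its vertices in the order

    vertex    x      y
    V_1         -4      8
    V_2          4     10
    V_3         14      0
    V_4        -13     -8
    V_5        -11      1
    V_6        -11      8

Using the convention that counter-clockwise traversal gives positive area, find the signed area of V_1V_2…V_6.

Apply the shoelace (surveyor's) formula: 2A = Σ (x_i·y_{i+1} − x_{i+1}·y_i), indices taken mod 6.
Σ = (-72) + (-140) + (-112) + (-101) + (-77) + (-56) = -558
Signed area = Σ/2 = -279 (negative ⇒ clockwise traversal).

-279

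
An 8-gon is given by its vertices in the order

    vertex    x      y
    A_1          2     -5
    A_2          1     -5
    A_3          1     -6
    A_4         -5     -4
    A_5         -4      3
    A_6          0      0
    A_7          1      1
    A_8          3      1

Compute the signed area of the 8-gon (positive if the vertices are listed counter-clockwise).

Σ = (-5) + (-1) + (-34) + (-31) + (0) + (0) + (-2) + (-17) = -90
Signed area = Σ/2 = -45 (negative ⇒ clockwise traversal).

-45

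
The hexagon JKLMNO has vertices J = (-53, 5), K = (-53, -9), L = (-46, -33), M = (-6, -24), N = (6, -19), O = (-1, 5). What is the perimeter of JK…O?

170

|JK| = √((0)² + (-14)²) = √196 = 14
|KL| = √((7)² + (-24)²) = √625 = 25
|LM| = √((40)² + (9)²) = √1681 = 41
|MN| = √((12)² + (5)²) = √169 = 13
|NO| = √((-7)² + (24)²) = √625 = 25
|OJ| = √((-52)² + (0)²) = √2704 = 52
Perimeter = 14 + 25 + 41 + 13 + 25 + 52 = 170.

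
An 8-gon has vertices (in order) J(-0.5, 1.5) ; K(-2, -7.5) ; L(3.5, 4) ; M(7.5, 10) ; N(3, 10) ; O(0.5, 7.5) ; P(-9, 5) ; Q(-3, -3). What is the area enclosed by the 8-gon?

99.25

Apply the surveyor's formula: 2A = Σ (x_i·y_{i+1} − x_{i+1}·y_i), indices taken mod 8.
J→K: (-0.5)(-7.5) − (-2)(1.5) = 6.75
K→L: (-2)(4) − (3.5)(-7.5) = 18.25
L→M: (3.5)(10) − (7.5)(4) = 5
M→N: (7.5)(10) − (3)(10) = 45
N→O: (3)(7.5) − (0.5)(10) = 17.5
O→P: (0.5)(5) − (-9)(7.5) = 70
P→Q: (-9)(-3) − (-3)(5) = 42
Q→J: (-3)(1.5) − (-0.5)(-3) = -6
Σ = 198.5
Area = |Σ|/2 = 99.25.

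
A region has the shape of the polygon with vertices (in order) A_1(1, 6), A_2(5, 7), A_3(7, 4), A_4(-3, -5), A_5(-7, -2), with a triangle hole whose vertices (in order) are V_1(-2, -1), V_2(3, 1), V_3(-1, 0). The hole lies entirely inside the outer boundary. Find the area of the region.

Outer boundary:
Apply the shoelace (surveyor's) formula: 2A = Σ (x_i·y_{i+1} − x_{i+1}·y_i), indices taken mod 5.
Σ = (-23) + (-29) + (-23) + (-29) + (-40) = -144
Area = |Σ|/2 = 72.
Hole:
V_1→V_2: (-2)(1) − (3)(-1) = 1
V_2→V_3: (3)(0) − (-1)(1) = 1
V_3→V_1: (-1)(-1) − (-2)(0) = 1
Σ = 3
Area = |Σ|/2 = 1.5.
Net area = 72 − 1.5 = 70.5.

70.5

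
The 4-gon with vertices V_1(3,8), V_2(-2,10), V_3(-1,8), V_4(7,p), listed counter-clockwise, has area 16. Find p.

The doubled signed area Σ (x_i y_{i+1} − x_{i+1} y_i) is linear in p.
With p=0 it equals 40; the coefficient of p is -4 (from the two edges through V_4).
So -4·p + 40 = 2·16 = 32 ⇒ p = 2.

2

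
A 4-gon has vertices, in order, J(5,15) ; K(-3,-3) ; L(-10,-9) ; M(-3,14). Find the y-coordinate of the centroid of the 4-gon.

Apply the shoelace (surveyor's) formula. First the cross-terms c_i = x_i·y_{i+1} − x_{i+1}·y_i:
  30, -3, -167, -115  ⇒  2A = -255, A = -127.5.
Then Σ (y_i + y_{i+1})·c_i = -3774, so ȳ = -3774 / (6·(-127.5)) = 74/15.

74/15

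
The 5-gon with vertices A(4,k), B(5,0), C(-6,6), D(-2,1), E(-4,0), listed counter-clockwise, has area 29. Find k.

Write out the shoelace sum; only the two edges meeting at A involve k:
2·Area = [((-4)·k − 4·0) + (4·0 − 5·k)] + 40
       = -9·k + 40 = 58
⇒ k = -2.

-2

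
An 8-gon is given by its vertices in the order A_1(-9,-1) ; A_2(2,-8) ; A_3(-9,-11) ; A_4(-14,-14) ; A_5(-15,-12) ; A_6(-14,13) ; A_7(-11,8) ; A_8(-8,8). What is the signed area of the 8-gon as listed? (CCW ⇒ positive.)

-183

Cross-terms: 74, -94, -28, -42, -363, 31, -24, 80  ⇒  Σ = -366
Signed area = Σ/2 = -183 (negative ⇒ clockwise traversal).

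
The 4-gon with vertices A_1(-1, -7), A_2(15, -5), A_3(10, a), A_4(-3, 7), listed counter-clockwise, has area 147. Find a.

Write out the shoelace sum; only the two edges meeting at A_3 involve a:
2·Area = [(15·a − 10·(-5)) + (10·7 − (-3)·a)] + 138
       = 18·a + 258 = 294
⇒ a = 2.

2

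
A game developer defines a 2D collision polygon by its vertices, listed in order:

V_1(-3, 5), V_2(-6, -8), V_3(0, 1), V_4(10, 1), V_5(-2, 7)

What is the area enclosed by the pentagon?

Σ = (54) + (-6) + (-10) + (72) + (11) = 121
Area = |Σ|/2 = 60.5.

60.5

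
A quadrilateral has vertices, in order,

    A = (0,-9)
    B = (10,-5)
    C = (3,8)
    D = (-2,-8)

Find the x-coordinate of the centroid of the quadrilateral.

Apply the shoelace (surveyor's) formula. First the cross-terms c_i = x_i·y_{i+1} − x_{i+1}·y_i:
  90, 95, -8, 18  ⇒  2A = 195, A = 97.5.
Then Σ (x_i + x_{i+1})·c_i = 2091, so x̄ = 2091 / (6·97.5) = 697/195.

697/195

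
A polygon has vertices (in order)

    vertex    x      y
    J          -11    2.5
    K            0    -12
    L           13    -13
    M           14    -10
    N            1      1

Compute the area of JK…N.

Apply the shoelace formula: 2A = Σ (x_i·y_{i+1} − x_{i+1}·y_i), indices taken mod 5.
Σ = (132) + (156) + (52) + (24) + (13.5) = 377.5
Area = |Σ|/2 = 188.75.

188.75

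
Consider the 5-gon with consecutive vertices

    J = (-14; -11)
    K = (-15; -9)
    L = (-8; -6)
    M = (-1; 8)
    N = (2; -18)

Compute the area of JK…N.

181.5

Apply Gauss's area formula: 2A = Σ (x_i·y_{i+1} − x_{i+1}·y_i), indices taken mod 5.
Σ = (-39) + (18) + (-70) + (2) + (-274) = -363
Area = |Σ|/2 = 181.5.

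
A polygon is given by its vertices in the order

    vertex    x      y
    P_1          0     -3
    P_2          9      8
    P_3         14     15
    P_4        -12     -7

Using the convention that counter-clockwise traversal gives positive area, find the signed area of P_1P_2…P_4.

84

Apply the shoelace formula: 2A = Σ (x_i·y_{i+1} − x_{i+1}·y_i), indices taken mod 4.
Σ = (27) + (23) + (82) + (36) = 168
Signed area = Σ/2 = 84 (positive ⇒ counter-clockwise traversal).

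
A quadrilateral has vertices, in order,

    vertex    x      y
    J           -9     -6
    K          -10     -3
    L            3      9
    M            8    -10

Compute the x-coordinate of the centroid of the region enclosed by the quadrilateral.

Apply the shoelace formula. First the cross-terms c_i = x_i·y_{i+1} − x_{i+1}·y_i:
  -33, -81, -102, -138  ⇒  2A = -354, A = -177.
Then Σ (x_i + x_{i+1})·c_i = 210, so x̄ = 210 / (6·(-177)) = -35/177.

-35/177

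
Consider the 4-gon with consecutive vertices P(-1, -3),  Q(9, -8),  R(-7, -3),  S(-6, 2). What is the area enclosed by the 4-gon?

30

Σ = (35) + (-83) + (-32) + (20) = -60
Area = |Σ|/2 = 30.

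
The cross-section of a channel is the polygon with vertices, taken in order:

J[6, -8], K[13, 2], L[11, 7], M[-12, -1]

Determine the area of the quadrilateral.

Apply the surveyor's formula: 2A = Σ (x_i·y_{i+1} − x_{i+1}·y_i), indices taken mod 4.
Σ = (116) + (69) + (73) + (102) = 360
Area = |Σ|/2 = 180.

180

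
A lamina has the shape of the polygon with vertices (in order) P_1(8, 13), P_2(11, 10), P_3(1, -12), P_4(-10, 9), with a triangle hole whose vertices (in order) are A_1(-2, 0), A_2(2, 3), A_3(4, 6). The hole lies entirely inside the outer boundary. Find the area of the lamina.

Outer boundary:
Apply the surveyor's formula: 2A = Σ (x_i·y_{i+1} − x_{i+1}·y_i), indices taken mod 4.
Σ = (-63) + (-142) + (-111) + (-202) = -518
Area = |Σ|/2 = 259.
Hole:
Cross-terms: -6, 0, 12  ⇒  Σ = 6
Area = |Σ|/2 = 3.
Net area = 259 − 3 = 256.

256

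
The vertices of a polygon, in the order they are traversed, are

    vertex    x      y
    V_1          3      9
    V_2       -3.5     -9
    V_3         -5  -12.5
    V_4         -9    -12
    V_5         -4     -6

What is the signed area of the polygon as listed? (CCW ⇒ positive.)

-30.625

Σ = (4.5) + (-1.25) + (-52.5) + (6) + (-18) = -61.25
Signed area = Σ/2 = -30.625 (negative ⇒ clockwise traversal).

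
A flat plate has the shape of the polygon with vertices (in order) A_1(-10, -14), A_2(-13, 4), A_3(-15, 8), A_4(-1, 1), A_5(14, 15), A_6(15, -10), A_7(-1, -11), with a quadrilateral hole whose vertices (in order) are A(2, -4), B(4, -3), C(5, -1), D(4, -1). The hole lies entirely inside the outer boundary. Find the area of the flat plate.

466

Outer boundary:
Apply the shoelace formula: 2A = Σ (x_i·y_{i+1} − x_{i+1}·y_i), indices taken mod 7.
Σ = (-222) + (-44) + (-7) + (-29) + (-365) + (-175) + (-96) = -938
Area = |Σ|/2 = 469.
Hole:
A→B: (2)(-3) − (4)(-4) = 10
B→C: (4)(-1) − (5)(-3) = 11
C→D: (5)(-1) − (4)(-1) = -1
D→A: (4)(-4) − (2)(-1) = -14
Σ = 6
Area = |Σ|/2 = 3.
Net area = 469 − 3 = 466.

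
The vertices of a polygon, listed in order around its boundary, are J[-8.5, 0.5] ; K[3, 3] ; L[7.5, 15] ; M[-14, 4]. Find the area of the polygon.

131.25

Apply the shoelace formula: 2A = Σ (x_i·y_{i+1} − x_{i+1}·y_i), indices taken mod 4.
J→K: (-8.5)(3) − (3)(0.5) = -27
K→L: (3)(15) − (7.5)(3) = 22.5
L→M: (7.5)(4) − (-14)(15) = 240
M→J: (-14)(0.5) − (-8.5)(4) = 27
Σ = 262.5
Area = |Σ|/2 = 131.25.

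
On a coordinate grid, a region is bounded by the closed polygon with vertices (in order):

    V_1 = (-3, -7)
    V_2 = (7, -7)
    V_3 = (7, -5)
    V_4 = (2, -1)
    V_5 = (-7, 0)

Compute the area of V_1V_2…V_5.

Apply the shoelace (surveyor's) formula: 2A = Σ (x_i·y_{i+1} − x_{i+1}·y_i), indices taken mod 5.
Cross-terms: 70, 14, 3, -7, 49  ⇒  Σ = 129
Area = |Σ|/2 = 64.5.

64.5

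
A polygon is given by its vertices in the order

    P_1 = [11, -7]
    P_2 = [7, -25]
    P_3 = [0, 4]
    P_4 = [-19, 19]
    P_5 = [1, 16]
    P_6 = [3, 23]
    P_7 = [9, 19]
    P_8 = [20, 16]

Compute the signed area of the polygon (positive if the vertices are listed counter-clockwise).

Σ = (-226) + (28) + (76) + (-323) + (-25) + (-150) + (-236) + (-316) = -1172
Signed area = Σ/2 = -586 (negative ⇒ clockwise traversal).

-586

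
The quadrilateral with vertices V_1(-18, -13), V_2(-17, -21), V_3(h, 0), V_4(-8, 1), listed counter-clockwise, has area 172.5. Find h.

Write out the shoelace sum; only the two edges meeting at V_3 involve h:
2·Area = [((-17)·0 − h·(-21)) + (h·1 − (-8)·0)] + 279
       = 22·h + 279 = 345
⇒ h = 3.

3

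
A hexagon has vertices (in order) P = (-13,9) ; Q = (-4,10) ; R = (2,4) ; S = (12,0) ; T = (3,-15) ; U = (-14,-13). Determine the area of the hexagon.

451

P→Q: (-13)(10) − (-4)(9) = -94
Q→R: (-4)(4) − (2)(10) = -36
R→S: (2)(0) − (12)(4) = -48
S→T: (12)(-15) − (3)(0) = -180
T→U: (3)(-13) − (-14)(-15) = -249
U→P: (-14)(9) − (-13)(-13) = -295
Σ = -902
Area = |Σ|/2 = 451.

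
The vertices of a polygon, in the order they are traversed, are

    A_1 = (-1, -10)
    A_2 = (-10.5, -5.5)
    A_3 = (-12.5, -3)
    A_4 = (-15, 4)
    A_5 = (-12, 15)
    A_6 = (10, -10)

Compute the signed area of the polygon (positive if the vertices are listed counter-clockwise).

Apply the shoelace formula: 2A = Σ (x_i·y_{i+1} − x_{i+1}·y_i), indices taken mod 6.
Cross-terms: -99.5, -37.25, -95, -177, -30, -110  ⇒  Σ = -548.75
Signed area = Σ/2 = -274.375 (negative ⇒ clockwise traversal).

-274.375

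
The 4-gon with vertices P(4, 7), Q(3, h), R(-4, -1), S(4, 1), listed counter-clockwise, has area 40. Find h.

Write out the shoelace sum; only the two edges meeting at Q involve h:
2·Area = [(4·h − 3·7) + (3·(-1) − (-4)·h)] + 24
       = 8·h + 0 = 80
⇒ h = 10.

10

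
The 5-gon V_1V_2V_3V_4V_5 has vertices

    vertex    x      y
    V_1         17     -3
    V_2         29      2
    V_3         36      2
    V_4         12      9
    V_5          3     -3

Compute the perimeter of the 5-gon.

|V_1V_2| = √((12)² + (5)²) = √169 = 13
|V_2V_3| = √((7)² + (0)²) = √49 = 7
|V_3V_4| = √((-24)² + (7)²) = √625 = 25
|V_4V_5| = √((-9)² + (-12)²) = √225 = 15
|V_5V_1| = √((14)² + (0)²) = √196 = 14
Perimeter = 13 + 7 + 25 + 15 + 14 = 74.

74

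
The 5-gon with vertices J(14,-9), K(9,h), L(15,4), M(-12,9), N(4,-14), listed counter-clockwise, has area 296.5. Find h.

-1

The doubled signed area Σ (x_i y_{i+1} − x_{i+1} y_i) is linear in h.
With h=0 it equals 592; the coefficient of h is -1 (from the two edges through K).
So -1·h + 592 = 2·296.5 = 593 ⇒ h = -1.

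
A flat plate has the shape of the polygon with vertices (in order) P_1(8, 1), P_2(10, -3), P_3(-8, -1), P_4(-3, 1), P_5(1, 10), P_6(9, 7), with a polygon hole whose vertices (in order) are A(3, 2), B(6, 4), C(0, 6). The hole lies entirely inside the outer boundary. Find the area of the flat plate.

111

Outer boundary:
Apply the shoelace (surveyor's) formula: 2A = Σ (x_i·y_{i+1} − x_{i+1}·y_i), indices taken mod 6.
Σ = (-34) + (-34) + (-11) + (-31) + (-83) + (-47) = -240
Area = |Σ|/2 = 120.
Hole:
Σ = (0) + (36) + (-18) = 18
Area = |Σ|/2 = 9.
Net area = 120 − 9 = 111.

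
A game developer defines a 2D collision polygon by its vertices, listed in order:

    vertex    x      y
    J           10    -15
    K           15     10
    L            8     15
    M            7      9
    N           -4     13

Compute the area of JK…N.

Apply Gauss's area formula: 2A = Σ (x_i·y_{i+1} − x_{i+1}·y_i), indices taken mod 5.
Σ = (325) + (145) + (-33) + (127) + (-70) = 494
Area = |Σ|/2 = 247.

247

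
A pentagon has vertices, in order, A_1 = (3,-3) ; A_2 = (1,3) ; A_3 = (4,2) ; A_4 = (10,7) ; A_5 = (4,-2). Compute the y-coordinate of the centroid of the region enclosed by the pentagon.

47/33

Apply Gauss's area formula. First the cross-terms c_i = x_i·y_{i+1} − x_{i+1}·y_i:
  12, -10, 8, -48, -6  ⇒  2A = -44, A = -22.
Then Σ (y_i + y_{i+1})·c_i = -188, so ȳ = -188 / (6·(-22)) = 47/33.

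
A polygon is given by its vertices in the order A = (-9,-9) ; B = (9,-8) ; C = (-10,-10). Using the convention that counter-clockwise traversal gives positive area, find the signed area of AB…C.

-8.5

Cross-terms: 153, -170, 0  ⇒  Σ = -17
Signed area = Σ/2 = -8.5 (negative ⇒ clockwise traversal).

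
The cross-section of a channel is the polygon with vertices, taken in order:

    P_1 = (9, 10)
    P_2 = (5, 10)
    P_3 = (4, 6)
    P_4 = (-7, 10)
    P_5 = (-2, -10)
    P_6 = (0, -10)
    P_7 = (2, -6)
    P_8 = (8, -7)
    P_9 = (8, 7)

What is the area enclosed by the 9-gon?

202.5

P_1→P_2: (9)(10) − (5)(10) = 40
P_2→P_3: (5)(6) − (4)(10) = -10
P_3→P_4: (4)(10) − (-7)(6) = 82
P_4→P_5: (-7)(-10) − (-2)(10) = 90
P_5→P_6: (-2)(-10) − (0)(-10) = 20
P_6→P_7: (0)(-6) − (2)(-10) = 20
P_7→P_8: (2)(-7) − (8)(-6) = 34
P_8→P_9: (8)(7) − (8)(-7) = 112
P_9→P_1: (8)(10) − (9)(7) = 17
Σ = 405
Area = |Σ|/2 = 202.5.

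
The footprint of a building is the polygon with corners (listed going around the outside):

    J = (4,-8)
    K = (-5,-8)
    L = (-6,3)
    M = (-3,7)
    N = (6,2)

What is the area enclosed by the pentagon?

Σ = (-72) + (-63) + (-33) + (-48) + (-56) = -272
Area = |Σ|/2 = 136.

136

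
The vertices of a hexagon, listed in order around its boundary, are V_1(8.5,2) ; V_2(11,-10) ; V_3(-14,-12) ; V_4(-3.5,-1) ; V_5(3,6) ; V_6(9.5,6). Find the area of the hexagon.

Apply the shoelace (surveyor's) formula: 2A = Σ (x_i·y_{i+1} − x_{i+1}·y_i), indices taken mod 6.
Σ = (-107) + (-272) + (-28) + (-18) + (-39) + (-32) = -496
Area = |Σ|/2 = 248.

248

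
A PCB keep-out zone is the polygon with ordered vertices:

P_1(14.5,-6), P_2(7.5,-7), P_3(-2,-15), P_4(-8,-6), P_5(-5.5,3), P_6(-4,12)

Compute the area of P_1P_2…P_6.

P_1→P_2: (14.5)(-7) − (7.5)(-6) = -56.5
P_2→P_3: (7.5)(-15) − (-2)(-7) = -126.5
P_3→P_4: (-2)(-6) − (-8)(-15) = -108
P_4→P_5: (-8)(3) − (-5.5)(-6) = -57
P_5→P_6: (-5.5)(12) − (-4)(3) = -54
P_6→P_1: (-4)(-6) − (14.5)(12) = -150
Σ = -552
Area = |Σ|/2 = 276.

276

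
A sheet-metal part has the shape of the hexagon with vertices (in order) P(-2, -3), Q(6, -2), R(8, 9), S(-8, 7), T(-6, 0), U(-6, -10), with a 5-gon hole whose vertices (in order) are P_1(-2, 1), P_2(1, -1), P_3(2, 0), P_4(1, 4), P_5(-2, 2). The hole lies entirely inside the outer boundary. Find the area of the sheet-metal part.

148.5

Outer boundary:
Σ = (22) + (70) + (128) + (42) + (60) + (-2) = 320
Area = |Σ|/2 = 160.
Hole:
Apply the surveyor's formula: 2A = Σ (x_i·y_{i+1} − x_{i+1}·y_i), indices taken mod 5.
Σ = (1) + (2) + (8) + (10) + (2) = 23
Area = |Σ|/2 = 11.5.
Net area = 160 − 11.5 = 148.5.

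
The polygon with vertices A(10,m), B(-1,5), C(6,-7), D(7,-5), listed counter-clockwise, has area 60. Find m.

3

Write out the shoelace sum; only the two edges meeting at A involve m:
2·Area = [(7·m − 10·(-5)) + (10·5 − (-1)·m)] + -4
       = 8·m + 96 = 120
⇒ m = 3.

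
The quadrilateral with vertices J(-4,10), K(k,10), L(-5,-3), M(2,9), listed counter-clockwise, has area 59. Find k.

-7

The doubled signed area Σ (x_i y_{i+1} − x_{i+1} y_i) is linear in k.
With k=0 it equals 27; the coefficient of k is -13 (from the two edges through K).
So -13·k + 27 = 2·59 = 118 ⇒ k = -7.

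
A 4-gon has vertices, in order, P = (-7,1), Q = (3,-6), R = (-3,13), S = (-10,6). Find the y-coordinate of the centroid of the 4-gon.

64/17

Apply the surveyor's formula. First the cross-terms c_i = x_i·y_{i+1} − x_{i+1}·y_i:
  39, 21, 112, 32  ⇒  2A = 204, A = 102.
Then Σ (y_i + y_{i+1})·c_i = 2304, so ȳ = 2304 / (6·102) = 64/17.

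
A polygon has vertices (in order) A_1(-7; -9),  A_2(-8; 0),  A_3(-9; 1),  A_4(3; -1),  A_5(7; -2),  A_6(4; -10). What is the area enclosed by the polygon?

120.5

Apply the surveyor's formula: 2A = Σ (x_i·y_{i+1} − x_{i+1}·y_i), indices taken mod 6.
A_1→A_2: (-7)(0) − (-8)(-9) = -72
A_2→A_3: (-8)(1) − (-9)(0) = -8
A_3→A_4: (-9)(-1) − (3)(1) = 6
A_4→A_5: (3)(-2) − (7)(-1) = 1
A_5→A_6: (7)(-10) − (4)(-2) = -62
A_6→A_1: (4)(-9) − (-7)(-10) = -106
Σ = -241
Area = |Σ|/2 = 120.5.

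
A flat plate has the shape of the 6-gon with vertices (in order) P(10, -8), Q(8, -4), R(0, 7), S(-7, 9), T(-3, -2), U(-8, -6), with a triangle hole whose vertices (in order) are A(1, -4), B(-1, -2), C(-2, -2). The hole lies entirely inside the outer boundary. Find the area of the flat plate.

147

Outer boundary:
Σ = (24) + (56) + (49) + (41) + (2) + (124) = 296
Area = |Σ|/2 = 148.
Hole:
Cross-terms: -6, -2, 10  ⇒  Σ = 2
Area = |Σ|/2 = 1.
Net area = 148 − 1 = 147.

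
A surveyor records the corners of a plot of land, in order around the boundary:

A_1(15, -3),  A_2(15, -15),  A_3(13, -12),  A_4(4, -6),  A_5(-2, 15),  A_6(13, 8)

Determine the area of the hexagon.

Apply the shoelace formula: 2A = Σ (x_i·y_{i+1} − x_{i+1}·y_i), indices taken mod 6.
Σ = (-180) + (15) + (-30) + (48) + (-211) + (-159) = -517
Area = |Σ|/2 = 258.5.

258.5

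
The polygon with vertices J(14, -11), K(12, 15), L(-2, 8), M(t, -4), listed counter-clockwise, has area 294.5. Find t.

The doubled signed area Σ (x_i y_{i+1} − x_{i+1} y_i) is linear in t.
With t=0 it equals 532; the coefficient of t is -19 (from the two edges through M).
So -19·t + 532 = 2·294.5 = 589 ⇒ t = -3.

-3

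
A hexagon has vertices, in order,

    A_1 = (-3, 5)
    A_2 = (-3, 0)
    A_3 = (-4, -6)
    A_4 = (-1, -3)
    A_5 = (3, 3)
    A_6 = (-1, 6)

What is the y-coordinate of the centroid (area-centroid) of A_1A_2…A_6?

Apply the shoelace formula. First the cross-terms c_i = x_i·y_{i+1} − x_{i+1}·y_i:
  15, 18, 6, 6, 21, 13  ⇒  2A = 79, A = 39.5.
Then Σ (y_i + y_{i+1})·c_i = 245, so ȳ = 245 / (6·39.5) = 245/237.

245/237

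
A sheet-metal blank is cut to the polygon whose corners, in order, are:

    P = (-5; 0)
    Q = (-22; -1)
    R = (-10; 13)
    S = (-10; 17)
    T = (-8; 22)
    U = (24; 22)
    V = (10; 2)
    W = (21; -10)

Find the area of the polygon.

Apply the shoelace formula: 2A = Σ (x_i·y_{i+1} − x_{i+1}·y_i), indices taken mod 8.
Σ = (5) + (-296) + (-40) + (-84) + (-704) + (-172) + (-142) + (-50) = -1483
Area = |Σ|/2 = 741.5.

741.5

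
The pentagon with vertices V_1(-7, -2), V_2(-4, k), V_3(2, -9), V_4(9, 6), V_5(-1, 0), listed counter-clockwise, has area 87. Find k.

The doubled signed area Σ (x_i y_{i+1} − x_{i+1} y_i) is linear in k.
With k=0 it equals 129; the coefficient of k is -9 (from the two edges through V_2).
So -9·k + 129 = 2·87 = 174 ⇒ k = -5.

-5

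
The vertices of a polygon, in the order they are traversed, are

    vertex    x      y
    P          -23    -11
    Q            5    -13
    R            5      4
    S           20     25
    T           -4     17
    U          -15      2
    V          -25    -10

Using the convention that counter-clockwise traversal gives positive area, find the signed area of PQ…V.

Σ = (354) + (85) + (45) + (440) + (247) + (200) + (45) = 1416
Signed area = Σ/2 = 708 (positive ⇒ counter-clockwise traversal).

708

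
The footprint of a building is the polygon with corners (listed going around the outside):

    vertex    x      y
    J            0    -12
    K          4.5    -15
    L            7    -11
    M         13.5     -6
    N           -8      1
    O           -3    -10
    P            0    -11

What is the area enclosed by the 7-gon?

J→K: (0)(-15) − (4.5)(-12) = 54
K→L: (4.5)(-11) − (7)(-15) = 55.5
L→M: (7)(-6) − (13.5)(-11) = 106.5
M→N: (13.5)(1) − (-8)(-6) = -34.5
N→O: (-8)(-10) − (-3)(1) = 83
O→P: (-3)(-11) − (0)(-10) = 33
P→J: (0)(-12) − (0)(-11) = 0
Σ = 297.5
Area = |Σ|/2 = 148.75.

148.75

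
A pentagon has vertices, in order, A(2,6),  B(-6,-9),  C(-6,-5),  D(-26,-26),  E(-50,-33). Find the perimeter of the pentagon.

|AB| = √((-8)² + (-15)²) = √289 = 17
|BC| = √((0)² + (4)²) = √16 = 4
|CD| = √((-20)² + (-21)²) = √841 = 29
|DE| = √((-24)² + (-7)²) = √625 = 25
|EA| = √((52)² + (39)²) = √4225 = 65
Perimeter = 17 + 4 + 29 + 25 + 65 = 140.

140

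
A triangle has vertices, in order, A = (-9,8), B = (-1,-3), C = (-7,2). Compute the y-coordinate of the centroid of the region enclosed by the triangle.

7/3

Apply the shoelace (surveyor's) formula. First the cross-terms c_i = x_i·y_{i+1} − x_{i+1}·y_i:
  35, -23, -38  ⇒  2A = -26, A = -13.
Then Σ (y_i + y_{i+1})·c_i = -182, so ȳ = -182 / (6·(-13)) = 7/3.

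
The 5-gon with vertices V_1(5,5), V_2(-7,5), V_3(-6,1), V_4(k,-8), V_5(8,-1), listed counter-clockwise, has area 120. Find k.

0

The doubled signed area Σ (x_i y_{i+1} − x_{i+1} y_i) is linear in k.
With k=0 it equals 240; the coefficient of k is -2 (from the two edges through V_4).
So -2·k + 240 = 2·120 = 240 ⇒ k = 0.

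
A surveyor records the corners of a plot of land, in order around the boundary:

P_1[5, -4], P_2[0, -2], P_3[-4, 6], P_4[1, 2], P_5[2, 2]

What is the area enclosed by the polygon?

Apply Gauss's area formula: 2A = Σ (x_i·y_{i+1} − x_{i+1}·y_i), indices taken mod 5.
P_1→P_2: (5)(-2) − (0)(-4) = -10
P_2→P_3: (0)(6) − (-4)(-2) = -8
P_3→P_4: (-4)(2) − (1)(6) = -14
P_4→P_5: (1)(2) − (2)(2) = -2
P_5→P_1: (2)(-4) − (5)(2) = -18
Σ = -52
Area = |Σ|/2 = 26.

26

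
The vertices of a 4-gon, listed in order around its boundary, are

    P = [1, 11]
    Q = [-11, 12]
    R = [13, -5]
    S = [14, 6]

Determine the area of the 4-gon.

Apply the surveyor's formula: 2A = Σ (x_i·y_{i+1} − x_{i+1}·y_i), indices taken mod 4.
Σ = (133) + (-101) + (148) + (148) = 328
Area = |Σ|/2 = 164.

164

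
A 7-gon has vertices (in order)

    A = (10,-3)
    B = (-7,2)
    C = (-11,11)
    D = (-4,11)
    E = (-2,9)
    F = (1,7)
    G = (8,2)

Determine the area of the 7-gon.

134

Apply Gauss's area formula: 2A = Σ (x_i·y_{i+1} − x_{i+1}·y_i), indices taken mod 7.
Σ = (-1) + (-55) + (-77) + (-14) + (-23) + (-54) + (-44) = -268
Area = |Σ|/2 = 134.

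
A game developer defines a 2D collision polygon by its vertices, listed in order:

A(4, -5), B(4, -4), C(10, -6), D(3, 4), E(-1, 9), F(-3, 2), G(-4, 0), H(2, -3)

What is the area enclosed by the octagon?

Apply the surveyor's formula: 2A = Σ (x_i·y_{i+1} − x_{i+1}·y_i), indices taken mod 8.
Cross-terms: 4, 16, 58, 31, 25, 8, 12, 2  ⇒  Σ = 156
Area = |Σ|/2 = 78.

78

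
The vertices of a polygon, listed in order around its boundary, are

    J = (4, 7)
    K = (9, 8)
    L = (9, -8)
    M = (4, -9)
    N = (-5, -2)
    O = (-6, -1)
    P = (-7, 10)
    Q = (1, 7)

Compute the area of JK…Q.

215.5

Apply Gauss's area formula: 2A = Σ (x_i·y_{i+1} − x_{i+1}·y_i), indices taken mod 8.
Σ = (-31) + (-144) + (-49) + (-53) + (-7) + (-67) + (-59) + (-21) = -431
Area = |Σ|/2 = 215.5.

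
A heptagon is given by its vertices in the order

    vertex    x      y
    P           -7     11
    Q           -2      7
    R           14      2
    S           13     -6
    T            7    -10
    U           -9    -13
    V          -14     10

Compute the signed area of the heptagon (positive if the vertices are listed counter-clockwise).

Σ = (-27) + (-102) + (-110) + (-88) + (-181) + (-272) + (-84) = -864
Signed area = Σ/2 = -432 (negative ⇒ clockwise traversal).

-432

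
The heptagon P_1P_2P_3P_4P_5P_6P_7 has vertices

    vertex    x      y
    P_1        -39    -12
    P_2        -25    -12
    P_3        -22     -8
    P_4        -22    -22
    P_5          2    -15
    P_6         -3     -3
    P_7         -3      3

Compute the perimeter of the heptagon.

|P_1P_2| = √((14)² + (0)²) = √196 = 14
|P_2P_3| = √((3)² + (4)²) = √25 = 5
|P_3P_4| = √((0)² + (-14)²) = √196 = 14
|P_4P_5| = √((24)² + (7)²) = √625 = 25
|P_5P_6| = √((-5)² + (12)²) = √169 = 13
|P_6P_7| = √((0)² + (6)²) = √36 = 6
|P_7P_1| = √((-36)² + (-15)²) = √1521 = 39
Perimeter = 14 + 5 + 14 + 25 + 13 + 6 + 39 = 116.

116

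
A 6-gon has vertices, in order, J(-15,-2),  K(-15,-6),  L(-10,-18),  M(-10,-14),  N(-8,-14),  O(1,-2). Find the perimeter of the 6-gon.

54

|JK| = √((0)² + (-4)²) = √16 = 4
|KL| = √((5)² + (-12)²) = √169 = 13
|LM| = √((0)² + (4)²) = √16 = 4
|MN| = √((2)² + (0)²) = √4 = 2
|NO| = √((9)² + (12)²) = √225 = 15
|OJ| = √((-16)² + (0)²) = √256 = 16
Perimeter = 4 + 13 + 4 + 2 + 15 + 16 = 54.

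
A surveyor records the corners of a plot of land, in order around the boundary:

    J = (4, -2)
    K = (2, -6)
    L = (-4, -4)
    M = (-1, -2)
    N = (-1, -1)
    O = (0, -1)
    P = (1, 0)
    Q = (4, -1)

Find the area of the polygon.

Σ = (-20) + (-32) + (4) + (-1) + (1) + (1) + (-1) + (-4) = -52
Area = |Σ|/2 = 26.

26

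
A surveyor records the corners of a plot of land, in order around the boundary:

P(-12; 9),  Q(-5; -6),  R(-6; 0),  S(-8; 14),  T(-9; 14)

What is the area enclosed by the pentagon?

Apply the shoelace formula: 2A = Σ (x_i·y_{i+1} − x_{i+1}·y_i), indices taken mod 5.
P→Q: (-12)(-6) − (-5)(9) = 117
Q→R: (-5)(0) − (-6)(-6) = -36
R→S: (-6)(14) − (-8)(0) = -84
S→T: (-8)(14) − (-9)(14) = 14
T→P: (-9)(9) − (-12)(14) = 87
Σ = 98
Area = |Σ|/2 = 49.

49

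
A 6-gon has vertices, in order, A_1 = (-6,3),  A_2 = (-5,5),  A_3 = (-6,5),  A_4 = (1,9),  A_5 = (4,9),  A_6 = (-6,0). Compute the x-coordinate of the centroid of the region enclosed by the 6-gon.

Apply Gauss's area formula. First the cross-terms c_i = x_i·y_{i+1} − x_{i+1}·y_i:
  -15, 5, -59, -27, 54, -18  ⇒  2A = -60, A = -30.
Then Σ (x_i + x_{i+1})·c_i = 378, so x̄ = 378 / (6·(-30)) = -2.1.

-2.1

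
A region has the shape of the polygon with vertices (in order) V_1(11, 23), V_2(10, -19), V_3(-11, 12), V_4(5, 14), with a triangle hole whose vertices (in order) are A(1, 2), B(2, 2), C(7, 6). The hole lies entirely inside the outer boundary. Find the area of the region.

Outer boundary:
Cross-terms: -439, -89, -214, -39  ⇒  Σ = -781
Area = |Σ|/2 = 390.5.
Hole:
Σ = (-2) + (-2) + (8) = 4
Area = |Σ|/2 = 2.
Net area = 390.5 − 2 = 388.5.

388.5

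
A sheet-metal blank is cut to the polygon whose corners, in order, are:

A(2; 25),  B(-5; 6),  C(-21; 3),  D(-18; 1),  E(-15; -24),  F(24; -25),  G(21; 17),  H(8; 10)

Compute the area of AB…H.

Apply the shoelace (surveyor's) formula: 2A = Σ (x_i·y_{i+1} − x_{i+1}·y_i), indices taken mod 8.
A→B: (2)(6) − (-5)(25) = 137
B→C: (-5)(3) − (-21)(6) = 111
C→D: (-21)(1) − (-18)(3) = 33
D→E: (-18)(-24) − (-15)(1) = 447
E→F: (-15)(-25) − (24)(-24) = 951
F→G: (24)(17) − (21)(-25) = 933
G→H: (21)(10) − (8)(17) = 74
H→A: (8)(25) − (2)(10) = 180
Σ = 2866
Area = |Σ|/2 = 1433.

1433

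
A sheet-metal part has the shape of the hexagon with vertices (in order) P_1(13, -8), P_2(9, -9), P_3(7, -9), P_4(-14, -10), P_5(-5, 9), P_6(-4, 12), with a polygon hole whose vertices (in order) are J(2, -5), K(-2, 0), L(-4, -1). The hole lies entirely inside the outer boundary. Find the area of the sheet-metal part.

Outer boundary:
Apply the surveyor's formula: 2A = Σ (x_i·y_{i+1} − x_{i+1}·y_i), indices taken mod 6.
Σ = (-45) + (-18) + (-196) + (-176) + (-24) + (-124) = -583
Area = |Σ|/2 = 291.5.
Hole:
Apply Gauss's area formula: 2A = Σ (x_i·y_{i+1} − x_{i+1}·y_i), indices taken mod 3.
Σ = (-10) + (2) + (22) = 14
Area = |Σ|/2 = 7.
Net area = 291.5 − 7 = 284.5.

284.5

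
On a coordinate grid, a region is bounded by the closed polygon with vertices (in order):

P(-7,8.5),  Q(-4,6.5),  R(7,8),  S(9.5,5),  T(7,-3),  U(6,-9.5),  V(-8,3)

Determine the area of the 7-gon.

173.5

P→Q: (-7)(6.5) − (-4)(8.5) = -11.5
Q→R: (-4)(8) − (7)(6.5) = -77.5
R→S: (7)(5) − (9.5)(8) = -41
S→T: (9.5)(-3) − (7)(5) = -63.5
T→U: (7)(-9.5) − (6)(-3) = -48.5
U→V: (6)(3) − (-8)(-9.5) = -58
V→P: (-8)(8.5) − (-7)(3) = -47
Σ = -347
Area = |Σ|/2 = 173.5.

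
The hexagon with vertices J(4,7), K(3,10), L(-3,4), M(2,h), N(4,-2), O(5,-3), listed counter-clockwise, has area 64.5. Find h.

The doubled signed area Σ (x_i y_{i+1} − x_{i+1} y_i) is linear in h.
With h=0 it equals 94; the coefficient of h is -7 (from the two edges through M).
So -7·h + 94 = 2·64.5 = 129 ⇒ h = -5.

-5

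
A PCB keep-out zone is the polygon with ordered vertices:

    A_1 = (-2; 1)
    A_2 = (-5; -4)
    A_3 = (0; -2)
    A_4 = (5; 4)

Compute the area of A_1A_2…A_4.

23

Apply the shoelace (surveyor's) formula: 2A = Σ (x_i·y_{i+1} − x_{i+1}·y_i), indices taken mod 4.
A_1→A_2: (-2)(-4) − (-5)(1) = 13
A_2→A_3: (-5)(-2) − (0)(-4) = 10
A_3→A_4: (0)(4) − (5)(-2) = 10
A_4→A_1: (5)(1) − (-2)(4) = 13
Σ = 46
Area = |Σ|/2 = 23.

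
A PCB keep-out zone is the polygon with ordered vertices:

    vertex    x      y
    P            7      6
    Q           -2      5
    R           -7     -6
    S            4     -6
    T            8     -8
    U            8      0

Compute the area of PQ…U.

144

P→Q: (7)(5) − (-2)(6) = 47
Q→R: (-2)(-6) − (-7)(5) = 47
R→S: (-7)(-6) − (4)(-6) = 66
S→T: (4)(-8) − (8)(-6) = 16
T→U: (8)(0) − (8)(-8) = 64
U→P: (8)(6) − (7)(0) = 48
Σ = 288
Area = |Σ|/2 = 144.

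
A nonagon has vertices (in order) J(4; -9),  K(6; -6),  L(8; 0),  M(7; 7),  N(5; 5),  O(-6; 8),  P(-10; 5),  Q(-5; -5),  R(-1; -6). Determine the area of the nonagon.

193.5

Σ = (30) + (48) + (56) + (0) + (70) + (50) + (75) + (25) + (33) = 387
Area = |Σ|/2 = 193.5.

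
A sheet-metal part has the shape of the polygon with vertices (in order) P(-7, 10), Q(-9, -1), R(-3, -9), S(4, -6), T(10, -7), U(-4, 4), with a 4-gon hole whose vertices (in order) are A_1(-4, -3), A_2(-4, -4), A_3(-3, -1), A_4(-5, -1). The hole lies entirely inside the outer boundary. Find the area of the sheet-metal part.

Outer boundary:
P→Q: (-7)(-1) − (-9)(10) = 97
Q→R: (-9)(-9) − (-3)(-1) = 78
R→S: (-3)(-6) − (4)(-9) = 54
S→T: (4)(-7) − (10)(-6) = 32
T→U: (10)(4) − (-4)(-7) = 12
U→P: (-4)(10) − (-7)(4) = -12
Σ = 261
Area = |Σ|/2 = 130.5.
Hole:
Σ = (4) + (-8) + (-2) + (11) = 5
Area = |Σ|/2 = 2.5.
Net area = 130.5 − 2.5 = 128.

128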